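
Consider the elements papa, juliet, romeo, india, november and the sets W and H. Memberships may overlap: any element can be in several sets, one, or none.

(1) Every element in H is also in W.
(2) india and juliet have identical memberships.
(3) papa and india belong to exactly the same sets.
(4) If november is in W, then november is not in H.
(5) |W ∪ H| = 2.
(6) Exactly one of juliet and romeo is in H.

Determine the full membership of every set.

W = {november, romeo}; H = {romeo}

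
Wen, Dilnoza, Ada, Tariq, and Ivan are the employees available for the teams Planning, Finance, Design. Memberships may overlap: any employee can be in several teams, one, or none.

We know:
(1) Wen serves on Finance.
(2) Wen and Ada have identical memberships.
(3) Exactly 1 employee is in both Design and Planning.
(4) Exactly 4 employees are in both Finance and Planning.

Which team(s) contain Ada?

Ada: Finance, Planning

From (1): Wen ∈ Finance.
(2): Ada matches Wen: Ada ∈ Finance.
Suppose Ada ∉ Planning: no assignment then satisfies all the clues, so Ada ∈ Planning.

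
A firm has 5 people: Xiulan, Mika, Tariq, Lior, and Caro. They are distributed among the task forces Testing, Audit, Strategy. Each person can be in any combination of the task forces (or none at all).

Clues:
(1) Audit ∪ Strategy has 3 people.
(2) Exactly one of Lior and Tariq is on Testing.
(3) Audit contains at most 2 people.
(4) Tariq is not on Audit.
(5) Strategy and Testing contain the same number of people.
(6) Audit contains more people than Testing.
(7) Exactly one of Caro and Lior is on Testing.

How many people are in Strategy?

1

From (4): Tariq ∉ Audit.
Suppose Xiulan ∈ Testing: no assignment then satisfies all the clues, so Xiulan ∉ Testing.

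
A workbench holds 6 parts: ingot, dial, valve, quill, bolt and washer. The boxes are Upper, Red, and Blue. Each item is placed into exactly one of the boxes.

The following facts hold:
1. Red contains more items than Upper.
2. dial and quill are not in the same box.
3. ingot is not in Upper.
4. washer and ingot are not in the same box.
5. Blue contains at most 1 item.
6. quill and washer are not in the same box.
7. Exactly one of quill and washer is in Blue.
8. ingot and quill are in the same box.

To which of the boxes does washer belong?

washer: Blue

From (3): ingot ∉ Upper.
(8): quill matches ingot: quill ∉ Upper.
Suppose washer ∈ Upper: no assignment then satisfies all the clues, so washer ∉ Upper.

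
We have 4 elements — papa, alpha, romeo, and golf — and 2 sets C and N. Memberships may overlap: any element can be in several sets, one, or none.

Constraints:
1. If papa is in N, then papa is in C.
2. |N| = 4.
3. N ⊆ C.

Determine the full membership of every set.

C = {alpha, golf, papa, romeo}; N = {alpha, golf, papa, romeo}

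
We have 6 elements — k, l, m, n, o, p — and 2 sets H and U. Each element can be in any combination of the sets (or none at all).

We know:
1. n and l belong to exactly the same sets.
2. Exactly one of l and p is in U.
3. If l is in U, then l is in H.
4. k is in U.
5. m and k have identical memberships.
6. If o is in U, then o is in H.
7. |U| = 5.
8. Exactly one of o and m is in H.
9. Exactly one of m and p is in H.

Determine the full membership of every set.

H = {l, n, o, p}; U = {k, l, m, n, o}

From (4): k ∈ U.
(5): m matches k: m ∈ U.
Suppose k ∈ H: no assignment then satisfies all the clues, so k ∉ H.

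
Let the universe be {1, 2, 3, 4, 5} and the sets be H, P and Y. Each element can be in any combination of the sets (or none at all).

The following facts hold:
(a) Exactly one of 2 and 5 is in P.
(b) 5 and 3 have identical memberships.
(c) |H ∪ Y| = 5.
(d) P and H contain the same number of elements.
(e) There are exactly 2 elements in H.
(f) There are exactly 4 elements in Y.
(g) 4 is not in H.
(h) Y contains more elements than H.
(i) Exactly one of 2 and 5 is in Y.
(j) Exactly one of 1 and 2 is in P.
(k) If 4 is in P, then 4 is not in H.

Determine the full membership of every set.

H = {1, 2}; P = {2, 4}; Y = {1, 3, 4, 5}

From (g): 4 ∉ H.
Suppose 1 ∉ H: no assignment then satisfies all the clues, so 1 ∈ H.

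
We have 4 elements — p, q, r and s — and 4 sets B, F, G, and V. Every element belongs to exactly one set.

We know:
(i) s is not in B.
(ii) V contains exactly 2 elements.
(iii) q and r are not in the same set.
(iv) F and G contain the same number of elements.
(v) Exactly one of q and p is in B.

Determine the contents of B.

From (i): s ∉ B.
Suppose p ∉ B: no assignment then satisfies all the clues, so p ∈ B.

B = {p, r}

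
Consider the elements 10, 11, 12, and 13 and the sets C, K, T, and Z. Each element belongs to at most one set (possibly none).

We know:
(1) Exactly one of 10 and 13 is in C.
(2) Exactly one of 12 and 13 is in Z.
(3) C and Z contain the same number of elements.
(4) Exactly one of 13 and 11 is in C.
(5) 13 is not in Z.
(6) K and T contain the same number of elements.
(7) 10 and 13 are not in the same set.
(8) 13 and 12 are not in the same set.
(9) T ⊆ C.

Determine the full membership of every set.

C = {13}; K = {}; T = {}; Z = {12}

From (5): 13 ∉ Z.
(2) (exactly one): 12 ∈ Z.
Suppose 10 ∈ C: no assignment then satisfies all the clues, so 10 ∉ C.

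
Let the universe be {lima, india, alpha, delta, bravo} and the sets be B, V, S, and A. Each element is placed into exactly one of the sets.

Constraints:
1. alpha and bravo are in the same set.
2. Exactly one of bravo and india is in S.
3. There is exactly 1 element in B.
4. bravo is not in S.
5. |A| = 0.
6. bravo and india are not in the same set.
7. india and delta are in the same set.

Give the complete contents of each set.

B = {lima}; V = {alpha, bravo}; S = {delta, india}; A = {}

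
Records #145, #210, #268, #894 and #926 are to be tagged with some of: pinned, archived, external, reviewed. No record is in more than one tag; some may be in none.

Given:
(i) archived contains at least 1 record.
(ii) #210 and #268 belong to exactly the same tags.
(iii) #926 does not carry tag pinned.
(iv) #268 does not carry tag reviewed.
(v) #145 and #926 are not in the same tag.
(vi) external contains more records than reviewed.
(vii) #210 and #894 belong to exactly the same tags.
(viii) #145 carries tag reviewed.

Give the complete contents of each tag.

pinned = {}; archived = {#926}; external = {#210, #268, #894}; reviewed = {#145}

From (iii): #926 ∉ pinned.
From (iv): #268 ∉ reviewed.
From (viii): #145 ∈ reviewed.
(ii): #210 matches #268: #210 ∉ reviewed.
(v): #926 ∉ reviewed.
(vii): #894 matches #210: #894 ∉ reviewed.
Suppose #210 ∈ pinned: no assignment then satisfies all the clues, so #210 ∉ pinned.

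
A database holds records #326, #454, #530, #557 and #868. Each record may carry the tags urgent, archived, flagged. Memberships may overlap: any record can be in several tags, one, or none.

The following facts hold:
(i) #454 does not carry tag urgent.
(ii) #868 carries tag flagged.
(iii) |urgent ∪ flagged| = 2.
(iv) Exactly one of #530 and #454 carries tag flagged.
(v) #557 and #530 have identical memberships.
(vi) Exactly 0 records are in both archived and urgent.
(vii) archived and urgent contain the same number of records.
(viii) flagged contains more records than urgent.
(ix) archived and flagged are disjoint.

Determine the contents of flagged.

flagged = {#454, #868}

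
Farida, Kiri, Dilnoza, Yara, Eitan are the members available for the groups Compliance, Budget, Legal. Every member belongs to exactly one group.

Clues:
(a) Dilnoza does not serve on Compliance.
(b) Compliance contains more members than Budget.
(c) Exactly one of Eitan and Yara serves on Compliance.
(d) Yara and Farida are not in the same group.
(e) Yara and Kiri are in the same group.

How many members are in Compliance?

2

From (a): Dilnoza ∉ Compliance.
Suppose Kiri ∈ Budget: no assignment then satisfies all the clues, so Kiri ∉ Budget.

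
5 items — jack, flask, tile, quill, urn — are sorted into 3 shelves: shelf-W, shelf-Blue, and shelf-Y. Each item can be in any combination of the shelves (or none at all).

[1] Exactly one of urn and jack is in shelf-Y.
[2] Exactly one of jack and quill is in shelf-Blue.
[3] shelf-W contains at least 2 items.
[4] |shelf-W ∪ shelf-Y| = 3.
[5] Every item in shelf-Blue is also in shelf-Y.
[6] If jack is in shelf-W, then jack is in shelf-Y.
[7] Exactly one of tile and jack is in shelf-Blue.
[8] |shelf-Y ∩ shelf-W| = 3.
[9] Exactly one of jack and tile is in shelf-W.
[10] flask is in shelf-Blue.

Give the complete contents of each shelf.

shelf-W = {flask, jack, quill}; shelf-Blue = {flask, jack}; shelf-Y = {flask, jack, quill}

From (10): flask ∈ shelf-Blue.
(5) with flask ∈ shelf-Blue: flask ∈ shelf-Y.
Suppose jack ∉ shelf-W: no assignment then satisfies all the clues, so jack ∈ shelf-W.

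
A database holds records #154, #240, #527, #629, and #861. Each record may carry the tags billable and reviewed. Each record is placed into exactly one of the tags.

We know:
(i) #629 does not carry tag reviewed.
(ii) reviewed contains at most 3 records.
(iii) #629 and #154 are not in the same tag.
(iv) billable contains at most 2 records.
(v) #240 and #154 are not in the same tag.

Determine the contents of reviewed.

From (i): #629 ∉ reviewed.
Only one tag left: #629 ∈ billable.
(iii): #154 ∉ billable.
Only one tag left: #154 ∈ reviewed.
(v): #240 ∉ reviewed.
Only one tag left: #240 ∈ billable.
(iv): billable already has 2, so the rest are out.
Only one tag left: #527 ∈ reviewed.
Only one tag left: #861 ∈ reviewed.

reviewed = {#154, #527, #861}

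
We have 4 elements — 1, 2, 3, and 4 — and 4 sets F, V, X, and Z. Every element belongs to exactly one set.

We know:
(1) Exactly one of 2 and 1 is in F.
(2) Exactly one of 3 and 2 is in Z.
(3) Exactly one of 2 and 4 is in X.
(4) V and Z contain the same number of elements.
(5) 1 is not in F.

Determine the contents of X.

X = {4}

From (5): 1 ∉ F.
(1) (exactly one): 2 ∈ F.
(2) (exactly one): 3 ∈ Z.
(3) (exactly one): 4 ∈ X.
Suppose 1 ∈ X: no assignment then satisfies all the clues, so 1 ∉ X.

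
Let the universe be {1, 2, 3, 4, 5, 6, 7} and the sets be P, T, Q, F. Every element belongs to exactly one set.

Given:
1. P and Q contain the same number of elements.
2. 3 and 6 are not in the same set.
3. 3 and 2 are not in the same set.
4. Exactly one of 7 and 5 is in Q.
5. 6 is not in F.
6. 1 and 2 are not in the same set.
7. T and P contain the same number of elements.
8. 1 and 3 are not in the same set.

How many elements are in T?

2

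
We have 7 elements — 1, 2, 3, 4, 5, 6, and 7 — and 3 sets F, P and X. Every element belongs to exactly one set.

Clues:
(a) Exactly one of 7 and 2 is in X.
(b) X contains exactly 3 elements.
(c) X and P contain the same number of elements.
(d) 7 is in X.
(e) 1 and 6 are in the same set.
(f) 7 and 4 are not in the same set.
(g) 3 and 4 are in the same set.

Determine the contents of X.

X = {1, 6, 7}

From (d): 7 ∈ X.
(a) (exactly one): 2 ∉ X.
(f): 4 ∉ X.
(g): 3 matches 4: 3 ∉ X.
Suppose 1 ∉ X: no assignment then satisfies all the clues, so 1 ∈ X.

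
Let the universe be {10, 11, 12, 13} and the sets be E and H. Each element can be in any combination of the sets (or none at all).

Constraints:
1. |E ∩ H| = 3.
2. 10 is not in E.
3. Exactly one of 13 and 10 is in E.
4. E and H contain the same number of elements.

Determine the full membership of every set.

From (2): 10 ∉ E.
(3) (exactly one): 13 ∈ E.
Suppose 10 ∈ H: no assignment then satisfies all the clues, so 10 ∉ H.

E = {11, 12, 13}; H = {11, 12, 13}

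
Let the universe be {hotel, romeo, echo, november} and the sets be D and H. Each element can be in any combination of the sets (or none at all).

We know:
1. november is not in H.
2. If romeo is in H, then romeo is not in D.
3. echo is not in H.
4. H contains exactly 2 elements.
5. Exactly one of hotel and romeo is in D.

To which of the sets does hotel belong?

hotel: D, H

From (1): november ∉ H.
From (3): echo ∉ H.
(4): only 2 candidates remain for H, so all are in.
(2): romeo ∉ D.
(5) (exactly one): hotel ∈ D.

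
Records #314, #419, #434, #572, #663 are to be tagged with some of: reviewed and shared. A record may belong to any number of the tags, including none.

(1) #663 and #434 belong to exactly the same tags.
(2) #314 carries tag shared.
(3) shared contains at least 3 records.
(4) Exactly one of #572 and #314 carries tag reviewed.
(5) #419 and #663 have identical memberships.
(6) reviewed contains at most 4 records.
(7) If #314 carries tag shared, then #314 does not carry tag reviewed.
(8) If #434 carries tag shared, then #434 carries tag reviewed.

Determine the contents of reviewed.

reviewed = {#419, #434, #572, #663}

From (2): #314 ∈ shared.
(7): #314 ∉ reviewed.
(4) (exactly one): #572 ∈ reviewed.
Suppose #419 ∉ reviewed: no assignment then satisfies all the clues, so #419 ∈ reviewed.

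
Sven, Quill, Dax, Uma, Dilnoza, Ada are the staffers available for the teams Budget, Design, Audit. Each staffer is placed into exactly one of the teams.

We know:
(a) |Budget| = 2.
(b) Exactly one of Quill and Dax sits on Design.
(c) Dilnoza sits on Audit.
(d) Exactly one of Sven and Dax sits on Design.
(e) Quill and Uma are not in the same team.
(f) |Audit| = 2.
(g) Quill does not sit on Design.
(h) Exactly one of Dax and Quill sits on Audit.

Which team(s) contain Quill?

Quill: Audit

From (c): Dilnoza ∈ Audit.
From (g): Quill ∉ Design.
(b) (exactly one): Dax ∈ Design.
(d) (exactly one): Sven ∉ Design.
(h) (exactly one): Quill ∈ Audit.
(e): Uma ∉ Audit.
(f): Audit already has 2, so the rest are out.
Only one team left: Sven ∈ Budget.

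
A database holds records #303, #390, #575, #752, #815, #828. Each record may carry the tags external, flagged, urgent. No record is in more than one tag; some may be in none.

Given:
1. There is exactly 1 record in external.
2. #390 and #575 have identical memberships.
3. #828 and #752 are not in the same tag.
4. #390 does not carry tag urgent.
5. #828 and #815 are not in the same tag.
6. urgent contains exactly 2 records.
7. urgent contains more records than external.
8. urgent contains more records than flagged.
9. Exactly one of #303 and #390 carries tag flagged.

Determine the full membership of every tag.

external = {#828}; flagged = {#303}; urgent = {#752, #815}

From (4): #390 ∉ urgent.
(2): #575 matches #390: #575 ∉ urgent.
Suppose #303 ∈ external: no assignment then satisfies all the clues, so #303 ∉ external.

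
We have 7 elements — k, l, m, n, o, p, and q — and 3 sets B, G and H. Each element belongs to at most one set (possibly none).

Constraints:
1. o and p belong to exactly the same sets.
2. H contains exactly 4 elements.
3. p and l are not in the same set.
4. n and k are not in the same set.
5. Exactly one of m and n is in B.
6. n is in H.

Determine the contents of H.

H = {n, o, p, q}

From (6): n ∈ H.
(4): k ∉ H.
(5) (exactly one): m ∈ B.
Suppose l ∈ H: no assignment then satisfies all the clues, so l ∉ H.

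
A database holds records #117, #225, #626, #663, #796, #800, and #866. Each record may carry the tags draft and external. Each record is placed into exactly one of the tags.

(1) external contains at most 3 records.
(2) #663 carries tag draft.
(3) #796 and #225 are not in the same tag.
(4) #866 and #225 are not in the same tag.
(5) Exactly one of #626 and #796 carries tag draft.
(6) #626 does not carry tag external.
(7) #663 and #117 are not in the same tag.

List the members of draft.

From (2): #663 ∈ draft.
From (6): #626 ∉ external.
(7): #117 ∉ draft.
Only one tag left: #117 ∈ external.
Only one tag left: #626 ∈ draft.
(5) (exactly one): #796 ∉ draft.
Only one tag left: #796 ∈ external.
(3): #225 ∉ external.
Only one tag left: #225 ∈ draft.
(4): #866 ∉ draft.
Only one tag left: #866 ∈ external.
Only one tag left: #800 ∈ draft.

draft = {#225, #626, #663, #800}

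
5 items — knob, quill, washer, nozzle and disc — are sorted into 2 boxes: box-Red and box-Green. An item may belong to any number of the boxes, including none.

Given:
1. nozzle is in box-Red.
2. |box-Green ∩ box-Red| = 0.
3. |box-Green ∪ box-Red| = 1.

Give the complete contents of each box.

box-Red = {nozzle}; box-Green = {}

From (1): nozzle ∈ box-Red.
Suppose knob ∈ box-Red: no assignment then satisfies all the clues, so knob ∉ box-Red.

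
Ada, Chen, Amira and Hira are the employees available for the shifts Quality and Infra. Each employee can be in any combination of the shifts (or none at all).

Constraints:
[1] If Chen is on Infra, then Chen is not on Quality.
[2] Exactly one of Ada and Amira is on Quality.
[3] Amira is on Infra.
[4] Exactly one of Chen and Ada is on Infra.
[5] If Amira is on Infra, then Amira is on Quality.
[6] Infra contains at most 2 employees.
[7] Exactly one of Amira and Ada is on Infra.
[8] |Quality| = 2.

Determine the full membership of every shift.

From (3): Amira ∈ Infra.
(5): Amira ∈ Quality.
(7) (exactly one): Ada ∉ Infra.
(2) (exactly one): Ada ∉ Quality.
(4) (exactly one): Chen ∈ Infra.
(6): Infra already has 2, so the rest are out.
(1): Chen ∉ Quality.
(8): only 2 candidates remain for Quality, so all are in.

Quality = {Amira, Hira}; Infra = {Amira, Chen}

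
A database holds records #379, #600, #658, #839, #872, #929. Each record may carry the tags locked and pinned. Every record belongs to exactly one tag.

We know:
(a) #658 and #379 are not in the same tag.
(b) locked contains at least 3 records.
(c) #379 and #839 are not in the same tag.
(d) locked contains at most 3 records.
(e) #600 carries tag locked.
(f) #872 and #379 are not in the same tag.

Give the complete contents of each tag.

locked = {#379, #600, #929}; pinned = {#658, #839, #872}

From (e): #600 ∈ locked.
Suppose #379 ∉ locked: no assignment then satisfies all the clues, so #379 ∈ locked.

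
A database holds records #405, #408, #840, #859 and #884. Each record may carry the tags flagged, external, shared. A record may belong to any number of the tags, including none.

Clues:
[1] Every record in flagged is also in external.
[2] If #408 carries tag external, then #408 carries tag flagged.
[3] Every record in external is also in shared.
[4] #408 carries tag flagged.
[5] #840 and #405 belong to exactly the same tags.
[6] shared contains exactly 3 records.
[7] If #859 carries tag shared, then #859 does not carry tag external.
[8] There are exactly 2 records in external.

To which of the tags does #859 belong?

#859: shared

From (4): #408 ∈ flagged.
(1) with #408 ∈ flagged: #408 ∈ external.
(3) with #408 ∈ external: #408 ∈ shared.
Suppose #859 ∈ flagged: no assignment then satisfies all the clues, so #859 ∉ flagged.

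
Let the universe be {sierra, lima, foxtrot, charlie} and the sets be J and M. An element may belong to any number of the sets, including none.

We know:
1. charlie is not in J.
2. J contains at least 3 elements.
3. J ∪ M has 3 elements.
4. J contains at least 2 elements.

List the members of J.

From (1): charlie ∉ J.
(2): only 3 candidates remain for J, so all are in.

J = {foxtrot, lima, sierra}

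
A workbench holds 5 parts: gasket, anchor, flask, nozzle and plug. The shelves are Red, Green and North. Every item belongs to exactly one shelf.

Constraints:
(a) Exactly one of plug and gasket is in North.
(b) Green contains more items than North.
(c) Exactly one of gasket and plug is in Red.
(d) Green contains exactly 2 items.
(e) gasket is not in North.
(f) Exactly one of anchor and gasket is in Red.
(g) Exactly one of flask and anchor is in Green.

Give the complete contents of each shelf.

Red = {flask, gasket}; Green = {anchor, nozzle}; North = {plug}

From (e): gasket ∉ North.
(a) (exactly one): plug ∈ North.
(c) (exactly one): gasket ∈ Red.
(f) (exactly one): anchor ∉ Red.
Suppose anchor ∉ Green: no assignment then satisfies all the clues, so anchor ∈ Green.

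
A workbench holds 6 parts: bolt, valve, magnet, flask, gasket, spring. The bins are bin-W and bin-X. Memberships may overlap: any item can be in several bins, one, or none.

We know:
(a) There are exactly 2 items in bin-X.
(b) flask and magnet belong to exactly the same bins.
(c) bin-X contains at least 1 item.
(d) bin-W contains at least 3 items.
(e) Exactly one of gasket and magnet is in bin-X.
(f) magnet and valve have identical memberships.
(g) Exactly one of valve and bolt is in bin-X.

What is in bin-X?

bin-X = {bolt, gasket}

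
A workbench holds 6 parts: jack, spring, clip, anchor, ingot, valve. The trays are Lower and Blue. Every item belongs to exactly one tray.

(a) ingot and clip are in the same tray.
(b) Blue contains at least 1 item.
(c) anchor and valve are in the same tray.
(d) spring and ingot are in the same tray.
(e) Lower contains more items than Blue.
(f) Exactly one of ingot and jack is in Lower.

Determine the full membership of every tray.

Lower = {anchor, clip, ingot, spring, valve}; Blue = {jack}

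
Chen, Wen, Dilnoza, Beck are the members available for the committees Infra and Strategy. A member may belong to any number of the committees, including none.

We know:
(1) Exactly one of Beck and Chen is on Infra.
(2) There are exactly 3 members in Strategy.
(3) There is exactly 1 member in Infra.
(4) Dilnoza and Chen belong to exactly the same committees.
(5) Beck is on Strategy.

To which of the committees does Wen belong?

Wen: none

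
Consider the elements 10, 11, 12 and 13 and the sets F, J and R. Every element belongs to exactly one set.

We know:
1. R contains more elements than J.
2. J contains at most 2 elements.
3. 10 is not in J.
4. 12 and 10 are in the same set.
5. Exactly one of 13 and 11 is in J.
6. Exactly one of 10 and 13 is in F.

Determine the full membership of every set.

F = {13}; J = {11}; R = {10, 12}

From (3): 10 ∉ J.
(4): 12 matches 10: 12 ∉ J.
Suppose 10 ∈ F: no assignment then satisfies all the clues, so 10 ∉ F.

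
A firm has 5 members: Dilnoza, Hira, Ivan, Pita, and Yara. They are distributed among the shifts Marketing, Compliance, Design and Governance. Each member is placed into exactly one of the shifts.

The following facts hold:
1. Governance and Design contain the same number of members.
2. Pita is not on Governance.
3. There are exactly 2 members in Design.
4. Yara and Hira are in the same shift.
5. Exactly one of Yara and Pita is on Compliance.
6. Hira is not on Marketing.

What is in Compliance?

From (2): Pita ∉ Governance.
From (6): Hira ∉ Marketing.
(4): Yara matches Hira: Yara ∉ Marketing.
Suppose Dilnoza ∈ Compliance: no assignment then satisfies all the clues, so Dilnoza ∉ Compliance.

Compliance = {Pita}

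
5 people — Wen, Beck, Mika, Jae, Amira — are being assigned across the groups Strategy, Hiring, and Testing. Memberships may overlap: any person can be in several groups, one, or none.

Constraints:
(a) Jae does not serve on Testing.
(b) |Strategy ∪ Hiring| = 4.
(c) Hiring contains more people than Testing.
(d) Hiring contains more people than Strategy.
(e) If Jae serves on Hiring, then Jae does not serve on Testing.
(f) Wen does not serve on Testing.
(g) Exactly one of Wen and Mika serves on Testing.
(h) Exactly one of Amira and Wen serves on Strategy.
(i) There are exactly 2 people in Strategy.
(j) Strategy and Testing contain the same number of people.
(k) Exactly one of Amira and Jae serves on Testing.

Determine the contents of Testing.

Testing = {Amira, Mika}

From (a): Jae ∉ Testing.
From (f): Wen ∉ Testing.
(g) (exactly one): Mika ∈ Testing.
(k) (exactly one): Amira ∈ Testing.
Suppose Beck ∈ Testing: no assignment then satisfies all the clues, so Beck ∉ Testing.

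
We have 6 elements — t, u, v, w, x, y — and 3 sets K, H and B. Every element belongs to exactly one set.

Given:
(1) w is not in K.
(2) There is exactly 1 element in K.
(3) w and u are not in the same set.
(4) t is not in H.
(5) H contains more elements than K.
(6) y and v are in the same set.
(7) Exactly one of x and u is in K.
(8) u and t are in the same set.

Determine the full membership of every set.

K = {x}; H = {v, w, y}; B = {t, u}

From (1): w ∉ K.
From (4): t ∉ H.
(8): u matches t: u ∉ H.
Suppose t ∈ K: no assignment then satisfies all the clues, so t ∉ K.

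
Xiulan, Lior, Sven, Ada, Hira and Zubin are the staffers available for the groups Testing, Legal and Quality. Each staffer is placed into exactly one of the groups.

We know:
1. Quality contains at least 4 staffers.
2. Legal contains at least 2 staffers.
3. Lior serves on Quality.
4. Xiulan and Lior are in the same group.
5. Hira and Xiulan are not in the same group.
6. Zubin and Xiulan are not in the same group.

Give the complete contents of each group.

Testing = {}; Legal = {Hira, Zubin}; Quality = {Ada, Lior, Sven, Xiulan}

From (3): Lior ∈ Quality.
(4): Xiulan matches Lior: Xiulan ∉ Testing.
(4): Xiulan matches Lior: Xiulan ∉ Legal.
(4): Xiulan matches Lior: Xiulan ∈ Quality.
(5): Hira ∉ Quality.
(6): Zubin ∉ Quality.
(1): only 4 candidates remain for Quality, so all are in.
(2): only 2 candidates remain for Legal, so all are in.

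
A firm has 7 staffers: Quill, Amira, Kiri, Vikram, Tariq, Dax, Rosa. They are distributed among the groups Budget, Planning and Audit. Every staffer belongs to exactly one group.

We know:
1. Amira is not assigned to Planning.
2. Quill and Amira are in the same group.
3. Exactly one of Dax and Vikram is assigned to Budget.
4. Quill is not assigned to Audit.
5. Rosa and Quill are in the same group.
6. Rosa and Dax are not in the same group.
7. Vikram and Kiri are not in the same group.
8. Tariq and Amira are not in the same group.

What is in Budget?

From (1): Amira ∉ Planning.
From (4): Quill ∉ Audit.
(2): Quill matches Amira: Quill ∉ Planning.
(2): Amira matches Quill: Amira ∉ Audit.
(5): Rosa matches Quill: Rosa ∉ Planning.
(5): Rosa matches Quill: Rosa ∉ Audit.
Only one group left: Quill ∈ Budget.
Only one group left: Amira ∈ Budget.
Only one group left: Rosa ∈ Budget.
(6): Dax ∉ Budget.
(8): Tariq ∉ Budget.
(7): Kiri ∉ Budget.

Budget = {Amira, Quill, Rosa, Vikram}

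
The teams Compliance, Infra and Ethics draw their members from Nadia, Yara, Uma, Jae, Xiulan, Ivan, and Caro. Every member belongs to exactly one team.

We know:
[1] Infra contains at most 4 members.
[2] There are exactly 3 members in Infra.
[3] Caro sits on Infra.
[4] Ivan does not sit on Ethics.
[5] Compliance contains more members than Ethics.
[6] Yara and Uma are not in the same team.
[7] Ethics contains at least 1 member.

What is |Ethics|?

From (3): Caro ∈ Infra.
From (4): Ivan ∉ Ethics.

1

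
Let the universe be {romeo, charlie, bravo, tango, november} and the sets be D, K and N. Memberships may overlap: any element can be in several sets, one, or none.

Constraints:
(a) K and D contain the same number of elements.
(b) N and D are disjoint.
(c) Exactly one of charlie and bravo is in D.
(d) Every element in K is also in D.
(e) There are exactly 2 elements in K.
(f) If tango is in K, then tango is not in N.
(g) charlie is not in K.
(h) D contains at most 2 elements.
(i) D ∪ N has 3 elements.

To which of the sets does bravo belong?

bravo: D, K

From (g): charlie ∉ K.
Suppose bravo ∉ D: no assignment then satisfies all the clues, so bravo ∈ D.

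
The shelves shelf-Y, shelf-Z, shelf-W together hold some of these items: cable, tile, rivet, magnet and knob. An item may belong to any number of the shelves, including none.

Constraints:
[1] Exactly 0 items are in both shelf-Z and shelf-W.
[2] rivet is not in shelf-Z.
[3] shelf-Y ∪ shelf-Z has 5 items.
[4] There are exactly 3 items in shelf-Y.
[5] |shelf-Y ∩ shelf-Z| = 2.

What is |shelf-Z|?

4

From (2): rivet ∉ shelf-Z.
Suppose cable ∉ shelf-Z: no assignment then satisfies all the clues, so cable ∈ shelf-Z.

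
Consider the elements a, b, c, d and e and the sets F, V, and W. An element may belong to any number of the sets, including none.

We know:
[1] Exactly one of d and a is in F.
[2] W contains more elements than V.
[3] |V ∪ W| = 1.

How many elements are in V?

0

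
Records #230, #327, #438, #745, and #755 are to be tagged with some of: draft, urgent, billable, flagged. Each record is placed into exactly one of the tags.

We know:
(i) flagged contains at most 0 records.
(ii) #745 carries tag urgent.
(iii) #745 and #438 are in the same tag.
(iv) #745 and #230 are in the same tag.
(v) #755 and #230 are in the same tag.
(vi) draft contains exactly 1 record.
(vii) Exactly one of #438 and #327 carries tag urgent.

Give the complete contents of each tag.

From (ii): #745 ∈ urgent.
(i): flagged already has 0, so the rest are out.
(iii): #438 matches #745: #438 ∉ draft.
(iii): #438 matches #745: #438 ∈ urgent.
(iv): #230 matches #745: #230 ∉ draft.
(iv): #230 matches #745: #230 ∈ urgent.
(v): #755 matches #230: #755 ∉ draft.
(v): #755 matches #230: #755 ∈ urgent.
(vi): only 1 candidates remain for draft, so all are in.

draft = {#327}; urgent = {#230, #438, #745, #755}; billable = {}; flagged = {}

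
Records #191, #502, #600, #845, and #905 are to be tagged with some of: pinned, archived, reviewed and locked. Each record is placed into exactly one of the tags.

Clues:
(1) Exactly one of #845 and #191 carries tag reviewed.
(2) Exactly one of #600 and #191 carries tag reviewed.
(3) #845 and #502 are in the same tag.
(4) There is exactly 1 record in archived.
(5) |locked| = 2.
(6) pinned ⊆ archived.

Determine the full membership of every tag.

pinned = {}; archived = {#600}; reviewed = {#191, #905}; locked = {#502, #845}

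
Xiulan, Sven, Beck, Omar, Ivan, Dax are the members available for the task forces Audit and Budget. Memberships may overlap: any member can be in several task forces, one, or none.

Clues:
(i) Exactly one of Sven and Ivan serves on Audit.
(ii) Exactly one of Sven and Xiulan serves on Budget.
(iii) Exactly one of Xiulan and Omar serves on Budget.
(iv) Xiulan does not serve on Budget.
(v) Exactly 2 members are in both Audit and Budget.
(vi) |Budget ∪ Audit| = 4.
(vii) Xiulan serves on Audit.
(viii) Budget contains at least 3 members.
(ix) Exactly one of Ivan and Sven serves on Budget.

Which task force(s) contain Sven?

Sven: Audit, Budget

From (iv): Xiulan ∉ Budget.
From (vii): Xiulan ∈ Audit.
(ii) (exactly one): Sven ∈ Budget.
(iii) (exactly one): Omar ∈ Budget.
(ix) (exactly one): Ivan ∉ Budget.
Suppose Sven ∉ Audit: no assignment then satisfies all the clues, so Sven ∈ Audit.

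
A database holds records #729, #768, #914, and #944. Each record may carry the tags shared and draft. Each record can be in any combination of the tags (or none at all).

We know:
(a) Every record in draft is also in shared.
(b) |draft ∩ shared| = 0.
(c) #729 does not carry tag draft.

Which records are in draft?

draft = {}

From (c): #729 ∉ draft.
Suppose #768 ∈ draft: no assignment then satisfies all the clues, so #768 ∉ draft.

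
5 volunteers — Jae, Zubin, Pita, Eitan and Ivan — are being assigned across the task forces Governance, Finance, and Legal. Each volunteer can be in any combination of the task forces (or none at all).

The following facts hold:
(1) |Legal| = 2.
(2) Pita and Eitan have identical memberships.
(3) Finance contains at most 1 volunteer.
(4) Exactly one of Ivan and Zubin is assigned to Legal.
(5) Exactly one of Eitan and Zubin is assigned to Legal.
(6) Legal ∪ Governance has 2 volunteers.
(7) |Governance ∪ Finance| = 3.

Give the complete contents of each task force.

Governance = {Jae, Zubin}; Finance = {Ivan}; Legal = {Jae, Zubin}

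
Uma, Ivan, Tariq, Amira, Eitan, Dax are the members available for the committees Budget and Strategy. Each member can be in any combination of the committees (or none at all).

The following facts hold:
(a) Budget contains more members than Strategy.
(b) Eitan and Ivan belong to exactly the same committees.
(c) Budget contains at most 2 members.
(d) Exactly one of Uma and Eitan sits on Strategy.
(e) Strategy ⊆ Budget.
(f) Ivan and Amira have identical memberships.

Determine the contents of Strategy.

Strategy = {Uma}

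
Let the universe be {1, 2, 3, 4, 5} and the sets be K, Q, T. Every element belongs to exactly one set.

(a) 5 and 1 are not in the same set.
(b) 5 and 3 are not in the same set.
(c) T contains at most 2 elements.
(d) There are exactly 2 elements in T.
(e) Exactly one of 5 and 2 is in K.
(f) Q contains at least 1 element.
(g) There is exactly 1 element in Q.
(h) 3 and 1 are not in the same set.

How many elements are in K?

2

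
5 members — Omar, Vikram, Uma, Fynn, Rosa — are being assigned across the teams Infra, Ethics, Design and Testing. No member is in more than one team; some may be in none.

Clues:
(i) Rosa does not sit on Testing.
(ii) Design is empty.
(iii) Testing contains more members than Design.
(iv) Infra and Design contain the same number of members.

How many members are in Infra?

0

From (i): Rosa ∉ Testing.
(ii): Design already has 0, so the rest are out.
Suppose Omar ∈ Infra: no assignment then satisfies all the clues, so Omar ∉ Infra.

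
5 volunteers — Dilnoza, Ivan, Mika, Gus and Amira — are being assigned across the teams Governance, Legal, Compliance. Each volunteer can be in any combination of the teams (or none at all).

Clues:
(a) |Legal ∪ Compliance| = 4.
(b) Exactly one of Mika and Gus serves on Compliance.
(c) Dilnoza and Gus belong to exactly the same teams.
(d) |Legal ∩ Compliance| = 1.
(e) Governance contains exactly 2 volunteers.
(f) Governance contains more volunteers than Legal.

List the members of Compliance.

Compliance = {Amira, Dilnoza, Gus, Ivan}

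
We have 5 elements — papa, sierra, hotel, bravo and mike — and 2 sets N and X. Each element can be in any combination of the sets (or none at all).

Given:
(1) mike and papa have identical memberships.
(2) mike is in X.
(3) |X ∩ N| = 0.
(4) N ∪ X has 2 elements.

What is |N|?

0

From (2): mike ∈ X.
(1): papa matches mike: papa ∈ X.
Suppose papa ∈ N: no assignment then satisfies all the clues, so papa ∉ N.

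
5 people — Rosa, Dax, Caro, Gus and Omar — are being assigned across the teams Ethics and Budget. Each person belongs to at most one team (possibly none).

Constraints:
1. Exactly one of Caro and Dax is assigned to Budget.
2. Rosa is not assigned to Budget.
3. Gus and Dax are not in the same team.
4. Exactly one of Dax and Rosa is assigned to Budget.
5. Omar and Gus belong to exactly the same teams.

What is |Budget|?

1

From (2): Rosa ∉ Budget.
(4) (exactly one): Dax ∈ Budget.
(1) (exactly one): Caro ∉ Budget.
(3): Gus ∉ Budget.
(5): Omar matches Gus: Omar ∉ Budget.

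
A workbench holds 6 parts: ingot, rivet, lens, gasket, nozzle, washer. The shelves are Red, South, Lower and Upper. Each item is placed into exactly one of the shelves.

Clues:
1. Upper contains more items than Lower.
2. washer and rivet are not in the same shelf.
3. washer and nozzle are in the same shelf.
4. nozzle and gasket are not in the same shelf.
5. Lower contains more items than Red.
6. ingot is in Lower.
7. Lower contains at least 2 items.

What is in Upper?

Upper = {lens, nozzle, washer}

From (6): ingot ∈ Lower.
Suppose rivet ∈ Upper: no assignment then satisfies all the clues, so rivet ∉ Upper.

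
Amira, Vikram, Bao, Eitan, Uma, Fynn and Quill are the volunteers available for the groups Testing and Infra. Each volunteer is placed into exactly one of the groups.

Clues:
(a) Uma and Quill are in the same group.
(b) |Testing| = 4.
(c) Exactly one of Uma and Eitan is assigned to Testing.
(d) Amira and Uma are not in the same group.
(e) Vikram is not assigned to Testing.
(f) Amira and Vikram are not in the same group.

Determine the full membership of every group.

From (e): Vikram ∉ Testing.
Only one group left: Vikram ∈ Infra.
(f): Amira ∉ Infra.
Only one group left: Amira ∈ Testing.
(d): Uma ∉ Testing.
Only one group left: Uma ∈ Infra.
(a): Quill matches Uma: Quill ∉ Testing.
(a): Quill matches Uma: Quill ∈ Infra.
(b): only 4 candidates remain for Testing, so all are in.

Testing = {Amira, Bao, Eitan, Fynn}; Infra = {Quill, Uma, Vikram}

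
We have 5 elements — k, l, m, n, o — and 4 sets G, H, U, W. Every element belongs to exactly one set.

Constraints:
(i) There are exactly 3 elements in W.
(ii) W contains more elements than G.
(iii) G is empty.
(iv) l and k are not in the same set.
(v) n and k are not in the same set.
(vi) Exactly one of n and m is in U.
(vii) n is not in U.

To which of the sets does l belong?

l: W

From (vii): n ∉ U.
(iii): G already has 0, so the rest are out.
(vi) (exactly one): m ∈ U.
Suppose l ∈ H: no assignment then satisfies all the clues, so l ∉ H.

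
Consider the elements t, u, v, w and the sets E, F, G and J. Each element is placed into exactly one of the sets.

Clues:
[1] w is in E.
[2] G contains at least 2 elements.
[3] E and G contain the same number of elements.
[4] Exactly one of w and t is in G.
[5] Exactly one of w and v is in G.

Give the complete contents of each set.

E = {u, w}; F = {}; G = {t, v}; J = {}

From (1): w ∈ E.
(4) (exactly one): t ∈ G.
(5) (exactly one): v ∈ G.
Suppose u ∉ E: no assignment then satisfies all the clues, so u ∈ E.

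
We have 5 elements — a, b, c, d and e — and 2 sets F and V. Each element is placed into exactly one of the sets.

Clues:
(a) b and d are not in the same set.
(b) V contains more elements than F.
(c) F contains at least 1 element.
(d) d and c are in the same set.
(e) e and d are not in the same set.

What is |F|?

2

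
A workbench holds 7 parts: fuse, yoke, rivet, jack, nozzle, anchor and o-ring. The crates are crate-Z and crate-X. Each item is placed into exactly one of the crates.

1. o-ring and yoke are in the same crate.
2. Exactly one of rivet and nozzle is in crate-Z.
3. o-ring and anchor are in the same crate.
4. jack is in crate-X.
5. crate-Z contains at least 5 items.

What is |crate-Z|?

5

From (4): jack ∈ crate-X.
Suppose fuse ∉ crate-Z: no assignment then satisfies all the clues, so fuse ∈ crate-Z.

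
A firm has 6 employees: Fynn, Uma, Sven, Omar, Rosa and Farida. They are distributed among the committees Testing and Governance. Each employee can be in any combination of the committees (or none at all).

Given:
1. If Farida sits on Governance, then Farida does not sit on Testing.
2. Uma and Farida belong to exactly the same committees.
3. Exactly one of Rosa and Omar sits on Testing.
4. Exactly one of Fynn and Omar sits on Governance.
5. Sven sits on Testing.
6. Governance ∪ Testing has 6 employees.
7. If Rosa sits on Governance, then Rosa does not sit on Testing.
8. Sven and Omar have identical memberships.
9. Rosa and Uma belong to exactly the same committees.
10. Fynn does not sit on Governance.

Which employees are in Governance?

Governance = {Farida, Omar, Rosa, Sven, Uma}

From (5): Sven ∈ Testing.
From (10): Fynn ∉ Governance.
(4) (exactly one): Omar ∈ Governance.
(8): Omar matches Sven: Omar ∈ Testing.
(8): Sven matches Omar: Sven ∈ Governance.
(3) (exactly one): Rosa ∉ Testing.
(9): Uma matches Rosa: Uma ∉ Testing.
(2): Farida matches Uma: Farida ∉ Testing.
Suppose Uma ∉ Governance: no assignment then satisfies all the clues, so Uma ∈ Governance.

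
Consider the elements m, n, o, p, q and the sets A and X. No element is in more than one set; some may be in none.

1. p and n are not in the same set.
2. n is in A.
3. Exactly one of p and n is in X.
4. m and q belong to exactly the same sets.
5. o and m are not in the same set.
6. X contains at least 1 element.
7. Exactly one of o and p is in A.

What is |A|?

2

From (2): n ∈ A.
(1): p ∉ A.
(3) (exactly one): p ∈ X.
(7) (exactly one): o ∈ A.
(5): m ∉ A.
(4): q matches m: q ∉ A.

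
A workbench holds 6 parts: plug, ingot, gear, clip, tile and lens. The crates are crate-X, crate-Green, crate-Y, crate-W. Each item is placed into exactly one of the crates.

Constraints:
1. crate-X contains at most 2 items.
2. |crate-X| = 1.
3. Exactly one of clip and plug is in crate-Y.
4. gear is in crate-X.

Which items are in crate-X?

From (4): gear ∈ crate-X.
(2): crate-X already has 1, so the rest are out.

crate-X = {gear}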